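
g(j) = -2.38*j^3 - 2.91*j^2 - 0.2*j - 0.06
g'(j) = -7.14*j^2 - 5.82*j - 0.2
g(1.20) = -8.60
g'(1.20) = -17.47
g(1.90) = -27.27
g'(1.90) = -37.03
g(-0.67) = -0.52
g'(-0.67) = 0.49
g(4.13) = -218.18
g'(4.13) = -146.02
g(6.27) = -702.37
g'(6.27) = -317.39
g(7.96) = -1386.41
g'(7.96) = -498.93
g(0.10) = -0.11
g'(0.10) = -0.85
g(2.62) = -63.36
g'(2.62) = -64.46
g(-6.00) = 410.46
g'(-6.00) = -222.32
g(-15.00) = 7380.69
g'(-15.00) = -1519.40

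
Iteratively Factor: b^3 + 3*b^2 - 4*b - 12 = (b + 2)*(b^2 + b - 6) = (b + 2)*(b + 3)*(b - 2)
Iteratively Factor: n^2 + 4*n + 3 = (n + 3)*(n + 1)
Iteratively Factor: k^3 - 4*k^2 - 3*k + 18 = (k + 2)*(k^2 - 6*k + 9) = (k - 3)*(k + 2)*(k - 3)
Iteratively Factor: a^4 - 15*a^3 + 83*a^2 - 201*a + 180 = (a - 3)*(a^3 - 12*a^2 + 47*a - 60) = (a - 4)*(a - 3)*(a^2 - 8*a + 15) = (a - 4)*(a - 3)^2*(a - 5)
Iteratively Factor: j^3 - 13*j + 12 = (j - 1)*(j^2 + j - 12) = (j - 1)*(j + 4)*(j - 3)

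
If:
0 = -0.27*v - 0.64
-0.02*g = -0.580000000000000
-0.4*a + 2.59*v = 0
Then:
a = -15.35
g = 29.00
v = -2.37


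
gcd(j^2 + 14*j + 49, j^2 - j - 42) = 1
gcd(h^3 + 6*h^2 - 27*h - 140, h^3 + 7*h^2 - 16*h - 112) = h^2 + 11*h + 28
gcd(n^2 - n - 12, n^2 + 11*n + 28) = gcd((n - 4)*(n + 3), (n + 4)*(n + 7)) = 1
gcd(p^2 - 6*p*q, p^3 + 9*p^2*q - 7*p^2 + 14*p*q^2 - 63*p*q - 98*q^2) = 1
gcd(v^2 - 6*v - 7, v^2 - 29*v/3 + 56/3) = v - 7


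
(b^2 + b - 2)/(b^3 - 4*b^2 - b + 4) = (b + 2)/(b^2 - 3*b - 4)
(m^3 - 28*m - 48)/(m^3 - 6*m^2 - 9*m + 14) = (m^2 - 2*m - 24)/(m^2 - 8*m + 7)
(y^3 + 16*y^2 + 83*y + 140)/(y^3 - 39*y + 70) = (y^2 + 9*y + 20)/(y^2 - 7*y + 10)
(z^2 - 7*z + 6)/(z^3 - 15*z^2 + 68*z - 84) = (z - 1)/(z^2 - 9*z + 14)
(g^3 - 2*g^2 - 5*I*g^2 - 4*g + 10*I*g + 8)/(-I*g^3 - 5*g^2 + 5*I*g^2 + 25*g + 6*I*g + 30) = (I*g^3 + g^2*(5 - 2*I) - 2*g*(5 + 2*I) + 8*I)/(g^3 - 5*g^2*(1 + I) + g*(-6 + 25*I) + 30*I)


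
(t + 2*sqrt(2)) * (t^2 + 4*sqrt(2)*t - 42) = t^3 + 6*sqrt(2)*t^2 - 26*t - 84*sqrt(2)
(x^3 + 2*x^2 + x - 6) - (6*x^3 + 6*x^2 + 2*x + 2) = -5*x^3 - 4*x^2 - x - 8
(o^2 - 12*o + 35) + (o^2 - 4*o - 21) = 2*o^2 - 16*o + 14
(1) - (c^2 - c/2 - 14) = -c^2 + c/2 + 15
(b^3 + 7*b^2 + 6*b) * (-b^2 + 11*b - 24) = -b^5 + 4*b^4 + 47*b^3 - 102*b^2 - 144*b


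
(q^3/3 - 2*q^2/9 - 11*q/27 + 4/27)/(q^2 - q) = (9*q^3 - 6*q^2 - 11*q + 4)/(27*q*(q - 1))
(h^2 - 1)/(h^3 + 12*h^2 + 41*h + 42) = (h^2 - 1)/(h^3 + 12*h^2 + 41*h + 42)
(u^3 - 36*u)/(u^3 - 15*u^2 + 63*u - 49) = u*(u^2 - 36)/(u^3 - 15*u^2 + 63*u - 49)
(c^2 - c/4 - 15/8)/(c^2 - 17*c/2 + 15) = (8*c^2 - 2*c - 15)/(4*(2*c^2 - 17*c + 30))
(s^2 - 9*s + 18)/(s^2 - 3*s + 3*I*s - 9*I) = (s - 6)/(s + 3*I)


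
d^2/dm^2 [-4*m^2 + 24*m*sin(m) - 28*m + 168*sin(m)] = -24*m*sin(m) - 168*sin(m) + 48*cos(m) - 8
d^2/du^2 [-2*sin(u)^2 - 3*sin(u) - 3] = 3*sin(u) - 4*cos(2*u)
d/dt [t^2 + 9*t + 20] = 2*t + 9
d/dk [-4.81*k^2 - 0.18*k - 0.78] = -9.62*k - 0.18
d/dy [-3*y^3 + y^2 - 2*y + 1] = -9*y^2 + 2*y - 2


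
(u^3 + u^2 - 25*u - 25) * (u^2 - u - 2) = u^5 - 28*u^3 - 2*u^2 + 75*u + 50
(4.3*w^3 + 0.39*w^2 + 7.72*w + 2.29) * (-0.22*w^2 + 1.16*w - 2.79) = -0.946*w^5 + 4.9022*w^4 - 13.243*w^3 + 7.3633*w^2 - 18.8824*w - 6.3891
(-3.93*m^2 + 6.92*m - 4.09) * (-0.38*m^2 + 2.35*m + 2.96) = 1.4934*m^4 - 11.8651*m^3 + 6.1834*m^2 + 10.8717*m - 12.1064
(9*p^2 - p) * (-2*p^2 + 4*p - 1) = -18*p^4 + 38*p^3 - 13*p^2 + p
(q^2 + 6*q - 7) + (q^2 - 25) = 2*q^2 + 6*q - 32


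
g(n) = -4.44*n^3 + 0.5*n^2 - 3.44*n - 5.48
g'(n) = -13.32*n^2 + 1.0*n - 3.44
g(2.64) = -92.77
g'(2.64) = -93.64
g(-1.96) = 36.61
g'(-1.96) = -56.57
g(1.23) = -17.22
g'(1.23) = -22.36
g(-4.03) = 307.11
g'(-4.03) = -223.80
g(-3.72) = 242.80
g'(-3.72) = -191.49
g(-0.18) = -4.82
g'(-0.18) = -4.05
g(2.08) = -50.43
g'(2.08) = -58.99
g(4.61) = -445.71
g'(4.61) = -281.91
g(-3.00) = 129.22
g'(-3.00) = -126.32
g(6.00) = -967.16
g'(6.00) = -476.96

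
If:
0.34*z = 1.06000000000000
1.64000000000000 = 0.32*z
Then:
No Solution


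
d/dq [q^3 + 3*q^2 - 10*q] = 3*q^2 + 6*q - 10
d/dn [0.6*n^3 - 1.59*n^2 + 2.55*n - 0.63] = 1.8*n^2 - 3.18*n + 2.55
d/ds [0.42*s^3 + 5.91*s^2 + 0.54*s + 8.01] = 1.26*s^2 + 11.82*s + 0.54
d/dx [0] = 0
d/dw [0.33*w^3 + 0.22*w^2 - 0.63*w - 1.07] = 0.99*w^2 + 0.44*w - 0.63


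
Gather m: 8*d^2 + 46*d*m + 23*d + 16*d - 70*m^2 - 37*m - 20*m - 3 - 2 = 8*d^2 + 39*d - 70*m^2 + m*(46*d - 57) - 5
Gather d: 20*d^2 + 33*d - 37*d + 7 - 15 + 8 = 20*d^2 - 4*d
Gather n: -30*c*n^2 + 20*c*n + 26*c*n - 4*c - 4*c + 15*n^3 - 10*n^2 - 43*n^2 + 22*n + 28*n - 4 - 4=-8*c + 15*n^3 + n^2*(-30*c - 53) + n*(46*c + 50) - 8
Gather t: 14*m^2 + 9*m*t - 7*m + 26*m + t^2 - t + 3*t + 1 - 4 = 14*m^2 + 19*m + t^2 + t*(9*m + 2) - 3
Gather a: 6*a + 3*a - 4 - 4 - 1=9*a - 9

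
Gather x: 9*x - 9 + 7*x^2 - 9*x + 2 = 7*x^2 - 7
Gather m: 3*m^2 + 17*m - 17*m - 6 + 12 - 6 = 3*m^2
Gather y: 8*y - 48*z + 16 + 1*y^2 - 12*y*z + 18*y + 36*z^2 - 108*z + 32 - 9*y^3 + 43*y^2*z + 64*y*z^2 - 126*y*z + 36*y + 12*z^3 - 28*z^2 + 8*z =-9*y^3 + y^2*(43*z + 1) + y*(64*z^2 - 138*z + 62) + 12*z^3 + 8*z^2 - 148*z + 48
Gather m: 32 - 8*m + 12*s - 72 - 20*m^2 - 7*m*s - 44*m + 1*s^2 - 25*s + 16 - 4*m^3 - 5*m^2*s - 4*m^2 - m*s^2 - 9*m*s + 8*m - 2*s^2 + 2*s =-4*m^3 + m^2*(-5*s - 24) + m*(-s^2 - 16*s - 44) - s^2 - 11*s - 24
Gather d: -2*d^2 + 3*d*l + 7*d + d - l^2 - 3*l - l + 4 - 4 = -2*d^2 + d*(3*l + 8) - l^2 - 4*l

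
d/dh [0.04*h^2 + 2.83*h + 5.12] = 0.08*h + 2.83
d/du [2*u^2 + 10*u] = 4*u + 10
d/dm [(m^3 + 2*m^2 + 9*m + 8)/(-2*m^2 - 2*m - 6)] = (-m^4/2 - m^3 - m^2 + 2*m - 19/2)/(m^4 + 2*m^3 + 7*m^2 + 6*m + 9)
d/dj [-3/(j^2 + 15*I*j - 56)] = 3*(2*j + 15*I)/(j^2 + 15*I*j - 56)^2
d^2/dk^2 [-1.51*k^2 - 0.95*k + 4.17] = -3.02000000000000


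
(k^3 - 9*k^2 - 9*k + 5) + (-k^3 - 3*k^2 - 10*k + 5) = -12*k^2 - 19*k + 10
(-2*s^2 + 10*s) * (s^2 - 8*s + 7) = -2*s^4 + 26*s^3 - 94*s^2 + 70*s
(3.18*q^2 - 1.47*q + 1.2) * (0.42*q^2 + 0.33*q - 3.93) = 1.3356*q^4 + 0.432*q^3 - 12.4785*q^2 + 6.1731*q - 4.716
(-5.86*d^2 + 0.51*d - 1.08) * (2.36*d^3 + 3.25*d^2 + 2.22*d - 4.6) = -13.8296*d^5 - 17.8414*d^4 - 13.9005*d^3 + 24.5782*d^2 - 4.7436*d + 4.968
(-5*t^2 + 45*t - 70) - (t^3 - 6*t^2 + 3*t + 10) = -t^3 + t^2 + 42*t - 80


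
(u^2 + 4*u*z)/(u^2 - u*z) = (u + 4*z)/(u - z)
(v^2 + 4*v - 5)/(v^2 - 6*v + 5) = (v + 5)/(v - 5)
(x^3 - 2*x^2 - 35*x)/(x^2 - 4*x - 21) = x*(x + 5)/(x + 3)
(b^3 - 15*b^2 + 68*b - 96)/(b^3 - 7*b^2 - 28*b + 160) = (b - 3)/(b + 5)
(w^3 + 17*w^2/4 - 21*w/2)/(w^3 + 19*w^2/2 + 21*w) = (4*w - 7)/(2*(2*w + 7))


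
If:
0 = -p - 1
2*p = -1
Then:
No Solution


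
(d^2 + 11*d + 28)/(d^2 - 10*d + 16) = (d^2 + 11*d + 28)/(d^2 - 10*d + 16)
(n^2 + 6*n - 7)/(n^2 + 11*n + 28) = (n - 1)/(n + 4)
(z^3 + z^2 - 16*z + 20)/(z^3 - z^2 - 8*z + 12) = (z + 5)/(z + 3)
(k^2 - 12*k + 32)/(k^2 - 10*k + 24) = (k - 8)/(k - 6)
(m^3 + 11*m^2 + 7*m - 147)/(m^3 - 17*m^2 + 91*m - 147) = (m^2 + 14*m + 49)/(m^2 - 14*m + 49)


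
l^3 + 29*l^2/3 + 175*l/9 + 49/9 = (l + 1/3)*(l + 7/3)*(l + 7)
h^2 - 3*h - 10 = (h - 5)*(h + 2)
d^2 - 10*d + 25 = (d - 5)^2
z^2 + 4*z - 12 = (z - 2)*(z + 6)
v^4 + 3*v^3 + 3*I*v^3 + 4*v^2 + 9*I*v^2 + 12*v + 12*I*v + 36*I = (v + 3)*(v - 2*I)*(v + 2*I)*(v + 3*I)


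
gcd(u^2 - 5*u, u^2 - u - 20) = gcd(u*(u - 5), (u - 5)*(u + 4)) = u - 5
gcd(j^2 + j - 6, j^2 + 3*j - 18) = 1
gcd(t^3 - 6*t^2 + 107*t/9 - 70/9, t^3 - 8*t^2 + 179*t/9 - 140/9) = t^2 - 4*t + 35/9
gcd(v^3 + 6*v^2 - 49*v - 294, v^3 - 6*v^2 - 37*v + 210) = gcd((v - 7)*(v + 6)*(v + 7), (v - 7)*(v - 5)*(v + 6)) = v^2 - v - 42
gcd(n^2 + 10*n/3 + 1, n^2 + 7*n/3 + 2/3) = n + 1/3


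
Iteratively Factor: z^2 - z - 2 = (z + 1)*(z - 2)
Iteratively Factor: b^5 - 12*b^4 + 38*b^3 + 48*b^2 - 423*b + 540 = (b - 5)*(b^4 - 7*b^3 + 3*b^2 + 63*b - 108) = (b - 5)*(b - 3)*(b^3 - 4*b^2 - 9*b + 36) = (b - 5)*(b - 4)*(b - 3)*(b^2 - 9) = (b - 5)*(b - 4)*(b - 3)^2*(b + 3)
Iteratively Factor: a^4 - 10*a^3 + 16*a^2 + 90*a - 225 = (a - 3)*(a^3 - 7*a^2 - 5*a + 75) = (a - 5)*(a - 3)*(a^2 - 2*a - 15) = (a - 5)*(a - 3)*(a + 3)*(a - 5)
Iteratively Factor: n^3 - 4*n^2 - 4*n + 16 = (n - 4)*(n^2 - 4) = (n - 4)*(n - 2)*(n + 2)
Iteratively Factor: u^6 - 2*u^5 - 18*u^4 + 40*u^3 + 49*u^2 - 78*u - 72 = (u - 2)*(u^5 - 18*u^3 + 4*u^2 + 57*u + 36) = (u - 2)*(u + 4)*(u^4 - 4*u^3 - 2*u^2 + 12*u + 9) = (u - 3)*(u - 2)*(u + 4)*(u^3 - u^2 - 5*u - 3) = (u - 3)^2*(u - 2)*(u + 4)*(u^2 + 2*u + 1) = (u - 3)^2*(u - 2)*(u + 1)*(u + 4)*(u + 1)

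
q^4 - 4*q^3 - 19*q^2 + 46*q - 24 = (q - 6)*(q - 1)^2*(q + 4)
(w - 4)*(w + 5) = w^2 + w - 20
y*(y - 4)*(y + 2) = y^3 - 2*y^2 - 8*y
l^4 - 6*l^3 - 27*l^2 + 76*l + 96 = (l - 8)*(l - 3)*(l + 1)*(l + 4)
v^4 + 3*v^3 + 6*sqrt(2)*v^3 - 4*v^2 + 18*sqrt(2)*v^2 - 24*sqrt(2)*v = v*(v - 1)*(v + 4)*(v + 6*sqrt(2))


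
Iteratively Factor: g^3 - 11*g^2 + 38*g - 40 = (g - 4)*(g^2 - 7*g + 10) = (g - 4)*(g - 2)*(g - 5)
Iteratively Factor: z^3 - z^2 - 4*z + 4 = (z + 2)*(z^2 - 3*z + 2) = (z - 2)*(z + 2)*(z - 1)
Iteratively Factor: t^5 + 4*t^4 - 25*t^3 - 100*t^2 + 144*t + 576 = (t - 3)*(t^4 + 7*t^3 - 4*t^2 - 112*t - 192) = (t - 3)*(t + 3)*(t^3 + 4*t^2 - 16*t - 64) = (t - 3)*(t + 3)*(t + 4)*(t^2 - 16) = (t - 3)*(t + 3)*(t + 4)^2*(t - 4)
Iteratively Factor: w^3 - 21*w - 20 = (w + 4)*(w^2 - 4*w - 5) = (w + 1)*(w + 4)*(w - 5)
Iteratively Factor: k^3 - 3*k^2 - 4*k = (k + 1)*(k^2 - 4*k) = k*(k + 1)*(k - 4)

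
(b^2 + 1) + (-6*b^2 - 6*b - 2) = -5*b^2 - 6*b - 1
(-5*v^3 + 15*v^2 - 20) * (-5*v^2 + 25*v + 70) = 25*v^5 - 200*v^4 + 25*v^3 + 1150*v^2 - 500*v - 1400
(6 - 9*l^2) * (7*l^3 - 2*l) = -63*l^5 + 60*l^3 - 12*l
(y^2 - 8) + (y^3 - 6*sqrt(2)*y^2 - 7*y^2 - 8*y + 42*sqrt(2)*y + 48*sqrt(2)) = y^3 - 6*sqrt(2)*y^2 - 6*y^2 - 8*y + 42*sqrt(2)*y - 8 + 48*sqrt(2)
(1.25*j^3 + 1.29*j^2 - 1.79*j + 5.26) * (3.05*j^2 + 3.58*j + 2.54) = 3.8125*j^5 + 8.4095*j^4 + 2.3337*j^3 + 12.9114*j^2 + 14.2842*j + 13.3604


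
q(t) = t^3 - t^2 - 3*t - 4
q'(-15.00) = 702.00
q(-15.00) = -3559.00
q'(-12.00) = 453.00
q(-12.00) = -1840.00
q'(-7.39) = 175.62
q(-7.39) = -440.03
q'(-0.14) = -2.66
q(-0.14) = -3.60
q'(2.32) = 8.51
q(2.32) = -3.86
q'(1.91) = 4.12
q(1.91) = -6.41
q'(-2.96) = 29.20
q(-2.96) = -29.82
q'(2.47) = 10.36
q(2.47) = -2.44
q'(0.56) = -3.18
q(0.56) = -5.82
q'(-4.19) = 58.05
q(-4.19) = -82.55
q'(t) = 3*t^2 - 2*t - 3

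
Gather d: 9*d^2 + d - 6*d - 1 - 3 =9*d^2 - 5*d - 4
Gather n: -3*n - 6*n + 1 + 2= 3 - 9*n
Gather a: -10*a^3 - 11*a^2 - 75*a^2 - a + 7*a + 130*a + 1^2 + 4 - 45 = -10*a^3 - 86*a^2 + 136*a - 40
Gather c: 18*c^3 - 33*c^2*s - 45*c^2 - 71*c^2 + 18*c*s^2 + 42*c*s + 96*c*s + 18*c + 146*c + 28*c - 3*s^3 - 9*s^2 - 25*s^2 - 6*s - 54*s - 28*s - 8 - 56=18*c^3 + c^2*(-33*s - 116) + c*(18*s^2 + 138*s + 192) - 3*s^3 - 34*s^2 - 88*s - 64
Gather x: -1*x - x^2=-x^2 - x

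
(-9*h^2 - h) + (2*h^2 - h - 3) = -7*h^2 - 2*h - 3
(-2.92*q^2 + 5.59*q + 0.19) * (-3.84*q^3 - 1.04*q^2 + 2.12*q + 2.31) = 11.2128*q^5 - 18.4288*q^4 - 12.7336*q^3 + 4.908*q^2 + 13.3157*q + 0.4389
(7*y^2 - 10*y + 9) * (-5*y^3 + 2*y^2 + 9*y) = -35*y^5 + 64*y^4 - 2*y^3 - 72*y^2 + 81*y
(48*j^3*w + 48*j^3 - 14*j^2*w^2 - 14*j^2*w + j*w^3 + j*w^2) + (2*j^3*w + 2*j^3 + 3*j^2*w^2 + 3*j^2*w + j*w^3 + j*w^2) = 50*j^3*w + 50*j^3 - 11*j^2*w^2 - 11*j^2*w + 2*j*w^3 + 2*j*w^2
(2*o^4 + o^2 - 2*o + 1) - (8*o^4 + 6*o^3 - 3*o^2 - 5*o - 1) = -6*o^4 - 6*o^3 + 4*o^2 + 3*o + 2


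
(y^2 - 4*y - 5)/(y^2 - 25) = (y + 1)/(y + 5)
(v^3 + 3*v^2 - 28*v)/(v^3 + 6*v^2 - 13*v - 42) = v*(v - 4)/(v^2 - v - 6)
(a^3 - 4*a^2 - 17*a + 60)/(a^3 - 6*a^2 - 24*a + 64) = (a^2 - 8*a + 15)/(a^2 - 10*a + 16)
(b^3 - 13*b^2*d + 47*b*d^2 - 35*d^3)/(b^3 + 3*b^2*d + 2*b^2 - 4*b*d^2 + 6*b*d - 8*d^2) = (b^2 - 12*b*d + 35*d^2)/(b^2 + 4*b*d + 2*b + 8*d)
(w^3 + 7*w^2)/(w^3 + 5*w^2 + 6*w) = w*(w + 7)/(w^2 + 5*w + 6)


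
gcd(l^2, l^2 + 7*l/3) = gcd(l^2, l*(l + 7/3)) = l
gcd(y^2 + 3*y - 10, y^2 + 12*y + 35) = y + 5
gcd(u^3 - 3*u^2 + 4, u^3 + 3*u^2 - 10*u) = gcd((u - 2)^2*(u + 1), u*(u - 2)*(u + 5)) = u - 2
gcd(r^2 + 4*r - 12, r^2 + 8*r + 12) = r + 6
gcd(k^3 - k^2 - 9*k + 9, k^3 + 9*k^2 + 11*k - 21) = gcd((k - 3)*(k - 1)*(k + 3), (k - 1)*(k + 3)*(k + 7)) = k^2 + 2*k - 3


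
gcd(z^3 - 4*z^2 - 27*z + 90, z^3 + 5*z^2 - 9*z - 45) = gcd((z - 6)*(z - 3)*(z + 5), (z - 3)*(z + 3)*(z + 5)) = z^2 + 2*z - 15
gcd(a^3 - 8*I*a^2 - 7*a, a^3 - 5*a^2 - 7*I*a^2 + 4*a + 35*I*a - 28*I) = a - 7*I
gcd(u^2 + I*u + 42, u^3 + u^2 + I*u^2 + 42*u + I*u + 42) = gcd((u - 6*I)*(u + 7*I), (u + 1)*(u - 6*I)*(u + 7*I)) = u^2 + I*u + 42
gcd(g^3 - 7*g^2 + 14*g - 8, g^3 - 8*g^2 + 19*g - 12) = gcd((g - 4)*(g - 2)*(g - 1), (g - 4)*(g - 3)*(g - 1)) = g^2 - 5*g + 4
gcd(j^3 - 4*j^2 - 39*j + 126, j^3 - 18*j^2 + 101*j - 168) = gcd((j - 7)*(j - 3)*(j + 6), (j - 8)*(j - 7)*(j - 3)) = j^2 - 10*j + 21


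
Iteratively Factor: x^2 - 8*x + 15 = (x - 3)*(x - 5)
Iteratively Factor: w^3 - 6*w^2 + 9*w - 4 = (w - 1)*(w^2 - 5*w + 4) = (w - 4)*(w - 1)*(w - 1)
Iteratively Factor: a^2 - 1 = (a - 1)*(a + 1)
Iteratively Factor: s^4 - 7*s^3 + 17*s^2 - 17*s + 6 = (s - 1)*(s^3 - 6*s^2 + 11*s - 6) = (s - 1)^2*(s^2 - 5*s + 6) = (s - 2)*(s - 1)^2*(s - 3)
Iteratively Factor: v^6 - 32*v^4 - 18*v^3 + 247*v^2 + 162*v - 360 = (v + 4)*(v^5 - 4*v^4 - 16*v^3 + 46*v^2 + 63*v - 90) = (v - 5)*(v + 4)*(v^4 + v^3 - 11*v^2 - 9*v + 18) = (v - 5)*(v - 3)*(v + 4)*(v^3 + 4*v^2 + v - 6) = (v - 5)*(v - 3)*(v + 3)*(v + 4)*(v^2 + v - 2) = (v - 5)*(v - 3)*(v - 1)*(v + 3)*(v + 4)*(v + 2)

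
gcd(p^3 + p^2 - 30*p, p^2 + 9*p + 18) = p + 6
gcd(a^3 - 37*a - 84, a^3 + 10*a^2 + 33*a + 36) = a^2 + 7*a + 12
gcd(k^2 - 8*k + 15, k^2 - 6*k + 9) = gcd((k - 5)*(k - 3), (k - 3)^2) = k - 3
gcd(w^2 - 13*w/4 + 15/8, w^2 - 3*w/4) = w - 3/4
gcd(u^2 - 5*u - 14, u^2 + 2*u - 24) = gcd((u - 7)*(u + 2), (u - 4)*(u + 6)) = 1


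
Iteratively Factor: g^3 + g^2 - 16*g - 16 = (g - 4)*(g^2 + 5*g + 4) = (g - 4)*(g + 4)*(g + 1)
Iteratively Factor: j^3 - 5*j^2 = (j - 5)*(j^2) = j*(j - 5)*(j)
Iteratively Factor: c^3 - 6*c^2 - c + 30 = (c - 3)*(c^2 - 3*c - 10) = (c - 5)*(c - 3)*(c + 2)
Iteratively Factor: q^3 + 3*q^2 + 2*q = (q + 1)*(q^2 + 2*q) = q*(q + 1)*(q + 2)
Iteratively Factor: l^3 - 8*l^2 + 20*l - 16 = (l - 4)*(l^2 - 4*l + 4) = (l - 4)*(l - 2)*(l - 2)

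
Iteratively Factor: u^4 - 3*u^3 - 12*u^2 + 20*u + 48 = (u + 2)*(u^3 - 5*u^2 - 2*u + 24) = (u - 4)*(u + 2)*(u^2 - u - 6) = (u - 4)*(u + 2)^2*(u - 3)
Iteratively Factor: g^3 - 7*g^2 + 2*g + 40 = (g - 4)*(g^2 - 3*g - 10) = (g - 5)*(g - 4)*(g + 2)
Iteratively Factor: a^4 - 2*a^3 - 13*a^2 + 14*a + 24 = (a + 3)*(a^3 - 5*a^2 + 2*a + 8) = (a - 4)*(a + 3)*(a^2 - a - 2) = (a - 4)*(a + 1)*(a + 3)*(a - 2)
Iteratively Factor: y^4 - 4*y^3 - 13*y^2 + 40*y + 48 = (y + 1)*(y^3 - 5*y^2 - 8*y + 48) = (y - 4)*(y + 1)*(y^2 - y - 12) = (y - 4)*(y + 1)*(y + 3)*(y - 4)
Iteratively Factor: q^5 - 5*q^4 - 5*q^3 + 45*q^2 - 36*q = (q)*(q^4 - 5*q^3 - 5*q^2 + 45*q - 36) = q*(q - 3)*(q^3 - 2*q^2 - 11*q + 12) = q*(q - 3)*(q + 3)*(q^2 - 5*q + 4) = q*(q - 4)*(q - 3)*(q + 3)*(q - 1)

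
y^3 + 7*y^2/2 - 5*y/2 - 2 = (y - 1)*(y + 1/2)*(y + 4)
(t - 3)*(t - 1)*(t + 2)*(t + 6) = t^4 + 4*t^3 - 17*t^2 - 24*t + 36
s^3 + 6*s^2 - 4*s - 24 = (s - 2)*(s + 2)*(s + 6)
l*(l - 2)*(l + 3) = l^3 + l^2 - 6*l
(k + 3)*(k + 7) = k^2 + 10*k + 21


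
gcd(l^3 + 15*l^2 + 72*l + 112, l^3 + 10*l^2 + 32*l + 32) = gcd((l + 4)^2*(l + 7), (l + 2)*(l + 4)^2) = l^2 + 8*l + 16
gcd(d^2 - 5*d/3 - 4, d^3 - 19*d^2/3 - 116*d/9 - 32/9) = d + 4/3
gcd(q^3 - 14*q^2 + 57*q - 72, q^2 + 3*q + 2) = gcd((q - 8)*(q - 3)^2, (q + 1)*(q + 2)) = 1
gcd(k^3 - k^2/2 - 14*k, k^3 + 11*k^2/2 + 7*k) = k^2 + 7*k/2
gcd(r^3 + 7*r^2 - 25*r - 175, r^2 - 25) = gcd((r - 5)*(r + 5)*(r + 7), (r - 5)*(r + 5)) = r^2 - 25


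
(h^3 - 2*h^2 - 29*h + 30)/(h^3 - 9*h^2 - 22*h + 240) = (h - 1)/(h - 8)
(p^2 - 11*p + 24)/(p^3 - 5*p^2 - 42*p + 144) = 1/(p + 6)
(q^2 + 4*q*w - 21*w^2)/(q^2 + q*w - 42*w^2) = (q - 3*w)/(q - 6*w)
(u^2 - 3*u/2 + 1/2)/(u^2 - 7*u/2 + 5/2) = (2*u - 1)/(2*u - 5)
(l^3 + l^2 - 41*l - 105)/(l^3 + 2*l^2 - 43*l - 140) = (l + 3)/(l + 4)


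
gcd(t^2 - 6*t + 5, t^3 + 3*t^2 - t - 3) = t - 1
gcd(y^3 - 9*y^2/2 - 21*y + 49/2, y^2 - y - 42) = y - 7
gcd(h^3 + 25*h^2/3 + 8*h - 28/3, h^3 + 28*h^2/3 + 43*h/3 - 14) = h^2 + 19*h/3 - 14/3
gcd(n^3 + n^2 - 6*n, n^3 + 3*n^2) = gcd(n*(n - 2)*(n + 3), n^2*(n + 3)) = n^2 + 3*n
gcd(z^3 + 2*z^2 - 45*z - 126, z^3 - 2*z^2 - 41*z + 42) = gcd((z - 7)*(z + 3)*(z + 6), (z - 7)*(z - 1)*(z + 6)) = z^2 - z - 42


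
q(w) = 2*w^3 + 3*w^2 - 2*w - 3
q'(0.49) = 2.38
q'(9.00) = 538.00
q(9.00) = 1680.00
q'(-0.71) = -3.24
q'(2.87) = 64.64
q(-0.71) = -0.78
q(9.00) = 1680.00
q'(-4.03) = 71.27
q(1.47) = 6.90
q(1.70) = 12.10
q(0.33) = -3.26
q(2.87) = 63.25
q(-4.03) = -77.12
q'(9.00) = 538.00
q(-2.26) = -6.24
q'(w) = 6*w^2 + 6*w - 2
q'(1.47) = 19.79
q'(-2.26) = 15.09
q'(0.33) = 0.63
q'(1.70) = 25.54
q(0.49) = -3.02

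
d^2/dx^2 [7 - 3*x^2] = -6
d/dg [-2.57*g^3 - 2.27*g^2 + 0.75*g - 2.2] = -7.71*g^2 - 4.54*g + 0.75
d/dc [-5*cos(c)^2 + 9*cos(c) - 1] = (10*cos(c) - 9)*sin(c)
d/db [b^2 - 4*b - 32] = 2*b - 4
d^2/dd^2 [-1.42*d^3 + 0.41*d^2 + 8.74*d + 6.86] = 0.82 - 8.52*d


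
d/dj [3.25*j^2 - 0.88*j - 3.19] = 6.5*j - 0.88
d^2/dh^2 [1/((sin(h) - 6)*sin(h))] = 2*(-2*sin(h) + 9 - 15/sin(h) - 18/sin(h)^2 + 36/sin(h)^3)/(sin(h) - 6)^3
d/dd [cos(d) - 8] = -sin(d)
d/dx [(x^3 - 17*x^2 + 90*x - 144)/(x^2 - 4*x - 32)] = (x^2 + 8*x - 54)/(x^2 + 8*x + 16)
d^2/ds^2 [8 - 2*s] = 0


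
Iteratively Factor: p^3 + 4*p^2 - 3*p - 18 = (p + 3)*(p^2 + p - 6) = (p - 2)*(p + 3)*(p + 3)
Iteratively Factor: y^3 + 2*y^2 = (y)*(y^2 + 2*y) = y*(y + 2)*(y)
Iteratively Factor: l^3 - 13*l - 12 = (l - 4)*(l^2 + 4*l + 3) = (l - 4)*(l + 3)*(l + 1)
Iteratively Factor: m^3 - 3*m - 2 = (m + 1)*(m^2 - m - 2) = (m + 1)^2*(m - 2)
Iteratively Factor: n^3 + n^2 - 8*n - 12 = (n + 2)*(n^2 - n - 6) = (n - 3)*(n + 2)*(n + 2)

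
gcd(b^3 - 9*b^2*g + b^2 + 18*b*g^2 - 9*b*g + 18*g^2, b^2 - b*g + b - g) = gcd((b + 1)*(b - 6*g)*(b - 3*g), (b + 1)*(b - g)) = b + 1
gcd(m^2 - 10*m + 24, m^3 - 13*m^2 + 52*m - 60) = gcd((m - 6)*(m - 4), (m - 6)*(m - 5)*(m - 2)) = m - 6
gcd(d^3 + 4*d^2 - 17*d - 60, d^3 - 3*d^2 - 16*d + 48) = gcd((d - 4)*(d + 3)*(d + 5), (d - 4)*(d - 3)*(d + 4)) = d - 4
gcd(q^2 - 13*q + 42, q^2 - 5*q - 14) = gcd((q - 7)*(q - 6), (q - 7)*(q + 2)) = q - 7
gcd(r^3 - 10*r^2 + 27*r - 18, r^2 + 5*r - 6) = r - 1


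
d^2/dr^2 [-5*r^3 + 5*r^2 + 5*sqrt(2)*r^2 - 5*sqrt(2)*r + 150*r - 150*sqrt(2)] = -30*r + 10 + 10*sqrt(2)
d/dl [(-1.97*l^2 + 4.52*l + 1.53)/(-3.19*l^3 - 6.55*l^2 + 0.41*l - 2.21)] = (-6.2843*l^4 + 28.8376*l^3 + 43.4404*l^2 + 28.7504*l - 10.6165)/(10.1761*l^6 + 41.789*l^5 + 40.2867*l^4 + 8.7288*l^3 + 29.1191*l^2 - 1.8122*l + 4.8841)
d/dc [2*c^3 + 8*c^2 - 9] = 2*c*(3*c + 8)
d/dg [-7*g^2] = -14*g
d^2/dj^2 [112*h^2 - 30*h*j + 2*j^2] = 4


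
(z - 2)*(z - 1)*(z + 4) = z^3 + z^2 - 10*z + 8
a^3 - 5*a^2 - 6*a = a*(a - 6)*(a + 1)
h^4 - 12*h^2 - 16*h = h*(h - 4)*(h + 2)^2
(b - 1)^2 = b^2 - 2*b + 1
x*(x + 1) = x^2 + x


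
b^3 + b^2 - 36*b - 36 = (b - 6)*(b + 1)*(b + 6)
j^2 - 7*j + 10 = (j - 5)*(j - 2)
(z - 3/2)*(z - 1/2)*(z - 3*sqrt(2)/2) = z^3 - 3*sqrt(2)*z^2/2 - 2*z^2 + 3*z/4 + 3*sqrt(2)*z - 9*sqrt(2)/8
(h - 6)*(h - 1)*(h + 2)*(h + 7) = h^4 + 2*h^3 - 43*h^2 - 44*h + 84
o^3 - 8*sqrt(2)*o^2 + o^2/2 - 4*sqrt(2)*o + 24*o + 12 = (o + 1/2)*(o - 6*sqrt(2))*(o - 2*sqrt(2))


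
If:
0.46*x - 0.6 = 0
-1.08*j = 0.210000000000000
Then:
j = -0.19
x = 1.30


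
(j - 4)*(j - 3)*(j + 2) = j^3 - 5*j^2 - 2*j + 24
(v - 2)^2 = v^2 - 4*v + 4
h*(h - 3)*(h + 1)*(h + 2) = h^4 - 7*h^2 - 6*h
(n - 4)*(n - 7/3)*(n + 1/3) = n^3 - 6*n^2 + 65*n/9 + 28/9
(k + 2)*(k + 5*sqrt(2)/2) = k^2 + 2*k + 5*sqrt(2)*k/2 + 5*sqrt(2)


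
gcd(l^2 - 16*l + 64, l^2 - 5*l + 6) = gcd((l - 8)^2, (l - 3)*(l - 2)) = 1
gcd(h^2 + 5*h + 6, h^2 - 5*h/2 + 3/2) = 1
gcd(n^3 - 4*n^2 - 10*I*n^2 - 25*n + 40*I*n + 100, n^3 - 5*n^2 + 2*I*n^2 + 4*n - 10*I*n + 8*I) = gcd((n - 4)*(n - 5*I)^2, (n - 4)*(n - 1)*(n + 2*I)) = n - 4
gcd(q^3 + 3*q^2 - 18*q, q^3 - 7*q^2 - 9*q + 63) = q - 3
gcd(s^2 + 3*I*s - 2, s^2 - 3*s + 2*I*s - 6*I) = s + 2*I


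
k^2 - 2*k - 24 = (k - 6)*(k + 4)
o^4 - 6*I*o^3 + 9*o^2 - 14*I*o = o*(o - 7*I)*(o - I)*(o + 2*I)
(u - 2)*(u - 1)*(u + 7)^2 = u^4 + 11*u^3 + 9*u^2 - 119*u + 98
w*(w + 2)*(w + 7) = w^3 + 9*w^2 + 14*w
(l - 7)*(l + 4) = l^2 - 3*l - 28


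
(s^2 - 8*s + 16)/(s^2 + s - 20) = (s - 4)/(s + 5)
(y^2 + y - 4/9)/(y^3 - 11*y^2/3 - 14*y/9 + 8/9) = (3*y + 4)/(3*y^2 - 10*y - 8)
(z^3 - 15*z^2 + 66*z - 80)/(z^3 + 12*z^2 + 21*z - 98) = (z^2 - 13*z + 40)/(z^2 + 14*z + 49)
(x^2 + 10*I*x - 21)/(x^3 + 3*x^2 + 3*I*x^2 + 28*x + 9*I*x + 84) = (x + 3*I)/(x^2 + x*(3 - 4*I) - 12*I)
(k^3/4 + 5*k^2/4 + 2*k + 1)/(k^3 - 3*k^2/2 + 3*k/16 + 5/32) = 8*(k^3 + 5*k^2 + 8*k + 4)/(32*k^3 - 48*k^2 + 6*k + 5)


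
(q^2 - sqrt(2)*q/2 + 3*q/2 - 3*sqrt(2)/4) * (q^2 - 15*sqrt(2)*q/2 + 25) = q^4 - 8*sqrt(2)*q^3 + 3*q^3/2 - 12*sqrt(2)*q^2 + 65*q^2/2 - 25*sqrt(2)*q/2 + 195*q/4 - 75*sqrt(2)/4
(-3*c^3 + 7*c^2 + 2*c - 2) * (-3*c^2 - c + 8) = 9*c^5 - 18*c^4 - 37*c^3 + 60*c^2 + 18*c - 16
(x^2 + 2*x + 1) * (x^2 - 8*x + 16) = x^4 - 6*x^3 + x^2 + 24*x + 16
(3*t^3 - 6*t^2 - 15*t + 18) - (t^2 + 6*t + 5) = 3*t^3 - 7*t^2 - 21*t + 13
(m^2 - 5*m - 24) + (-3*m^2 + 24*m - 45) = -2*m^2 + 19*m - 69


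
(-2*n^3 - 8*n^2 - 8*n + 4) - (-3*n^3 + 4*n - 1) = n^3 - 8*n^2 - 12*n + 5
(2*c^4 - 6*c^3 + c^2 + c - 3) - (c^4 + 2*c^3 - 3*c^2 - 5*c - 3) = c^4 - 8*c^3 + 4*c^2 + 6*c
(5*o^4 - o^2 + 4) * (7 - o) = -5*o^5 + 35*o^4 + o^3 - 7*o^2 - 4*o + 28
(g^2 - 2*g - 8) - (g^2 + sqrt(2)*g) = -2*g - sqrt(2)*g - 8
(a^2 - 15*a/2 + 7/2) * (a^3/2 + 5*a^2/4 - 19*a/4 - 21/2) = a^5/2 - 5*a^4/2 - 99*a^3/8 + 59*a^2/2 + 497*a/8 - 147/4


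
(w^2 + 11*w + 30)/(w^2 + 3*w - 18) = (w + 5)/(w - 3)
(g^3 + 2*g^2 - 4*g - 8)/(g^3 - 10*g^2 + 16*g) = (g^2 + 4*g + 4)/(g*(g - 8))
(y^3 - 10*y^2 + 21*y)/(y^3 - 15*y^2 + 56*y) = (y - 3)/(y - 8)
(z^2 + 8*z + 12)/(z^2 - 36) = (z + 2)/(z - 6)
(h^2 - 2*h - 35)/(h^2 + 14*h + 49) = (h^2 - 2*h - 35)/(h^2 + 14*h + 49)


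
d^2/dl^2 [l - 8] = 0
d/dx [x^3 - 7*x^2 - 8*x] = 3*x^2 - 14*x - 8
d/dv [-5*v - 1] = -5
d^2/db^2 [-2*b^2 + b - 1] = -4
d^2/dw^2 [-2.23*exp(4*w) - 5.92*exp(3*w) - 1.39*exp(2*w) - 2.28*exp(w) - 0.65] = (-35.68*exp(3*w) - 53.28*exp(2*w) - 5.56*exp(w) - 2.28)*exp(w)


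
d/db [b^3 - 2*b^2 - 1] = b*(3*b - 4)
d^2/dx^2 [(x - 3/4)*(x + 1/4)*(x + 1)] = 6*x + 1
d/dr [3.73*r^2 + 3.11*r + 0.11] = 7.46*r + 3.11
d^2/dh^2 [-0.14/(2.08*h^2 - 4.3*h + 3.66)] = (1.211392*h^2 - 2.50432*h - 0.14*(4.16*h - 4.3)*(8.32*h - 8.6) + 2.131584)/(2.08*h^2 - 4.3*h + 3.66)^3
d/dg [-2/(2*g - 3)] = 4/(2*g - 3)^2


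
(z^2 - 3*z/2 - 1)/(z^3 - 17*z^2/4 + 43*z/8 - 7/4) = 4*(2*z + 1)/(8*z^2 - 18*z + 7)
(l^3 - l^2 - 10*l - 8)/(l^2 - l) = (l^3 - l^2 - 10*l - 8)/(l*(l - 1))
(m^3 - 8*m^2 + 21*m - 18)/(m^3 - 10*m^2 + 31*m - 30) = (m - 3)/(m - 5)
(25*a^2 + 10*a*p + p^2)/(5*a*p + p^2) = (5*a + p)/p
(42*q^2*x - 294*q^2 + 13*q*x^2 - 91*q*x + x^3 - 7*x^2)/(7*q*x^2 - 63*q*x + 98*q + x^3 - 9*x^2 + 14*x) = (6*q + x)/(x - 2)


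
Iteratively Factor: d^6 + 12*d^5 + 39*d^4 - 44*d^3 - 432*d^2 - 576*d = (d + 3)*(d^5 + 9*d^4 + 12*d^3 - 80*d^2 - 192*d) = d*(d + 3)*(d^4 + 9*d^3 + 12*d^2 - 80*d - 192) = d*(d + 3)*(d + 4)*(d^3 + 5*d^2 - 8*d - 48) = d*(d + 3)*(d + 4)^2*(d^2 + d - 12) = d*(d - 3)*(d + 3)*(d + 4)^2*(d + 4)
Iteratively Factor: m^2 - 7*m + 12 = (m - 3)*(m - 4)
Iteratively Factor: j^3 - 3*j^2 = (j - 3)*(j^2) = j*(j - 3)*(j)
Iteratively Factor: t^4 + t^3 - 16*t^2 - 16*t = (t + 4)*(t^3 - 3*t^2 - 4*t) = (t + 1)*(t + 4)*(t^2 - 4*t) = (t - 4)*(t + 1)*(t + 4)*(t)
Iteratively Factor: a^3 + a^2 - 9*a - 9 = (a - 3)*(a^2 + 4*a + 3) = (a - 3)*(a + 1)*(a + 3)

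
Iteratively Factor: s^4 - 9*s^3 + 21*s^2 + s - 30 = (s - 3)*(s^3 - 6*s^2 + 3*s + 10) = (s - 3)*(s - 2)*(s^2 - 4*s - 5) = (s - 3)*(s - 2)*(s + 1)*(s - 5)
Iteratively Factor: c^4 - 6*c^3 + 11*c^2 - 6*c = (c - 3)*(c^3 - 3*c^2 + 2*c) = (c - 3)*(c - 2)*(c^2 - c) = (c - 3)*(c - 2)*(c - 1)*(c)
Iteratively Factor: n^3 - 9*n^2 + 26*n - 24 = (n - 4)*(n^2 - 5*n + 6) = (n - 4)*(n - 2)*(n - 3)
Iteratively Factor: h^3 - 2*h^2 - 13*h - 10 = (h - 5)*(h^2 + 3*h + 2) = (h - 5)*(h + 1)*(h + 2)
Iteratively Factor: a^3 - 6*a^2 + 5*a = (a - 1)*(a^2 - 5*a) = a*(a - 1)*(a - 5)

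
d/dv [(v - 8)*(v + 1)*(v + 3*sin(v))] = (v - 8)*(v + 1)*(3*cos(v) + 1) + (v - 8)*(v + 3*sin(v)) + (v + 1)*(v + 3*sin(v))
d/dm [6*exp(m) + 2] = 6*exp(m)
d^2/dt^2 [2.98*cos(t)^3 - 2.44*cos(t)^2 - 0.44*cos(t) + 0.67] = -1.795*cos(t) + 4.88*cos(2*t) - 6.705*cos(3*t)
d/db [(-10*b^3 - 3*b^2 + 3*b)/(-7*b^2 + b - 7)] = (70*b^4 - 20*b^3 + 228*b^2 + 42*b - 21)/(49*b^4 - 14*b^3 + 99*b^2 - 14*b + 49)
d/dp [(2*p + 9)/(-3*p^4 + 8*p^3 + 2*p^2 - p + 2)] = (-6*p^4 + 16*p^3 + 4*p^2 - 2*p + (2*p + 9)*(12*p^3 - 24*p^2 - 4*p + 1) + 4)/(-3*p^4 + 8*p^3 + 2*p^2 - p + 2)^2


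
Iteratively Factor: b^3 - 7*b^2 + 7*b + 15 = (b + 1)*(b^2 - 8*b + 15) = (b - 3)*(b + 1)*(b - 5)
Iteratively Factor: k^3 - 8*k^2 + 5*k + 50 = (k - 5)*(k^2 - 3*k - 10) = (k - 5)^2*(k + 2)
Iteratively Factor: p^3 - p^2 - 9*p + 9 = (p - 1)*(p^2 - 9) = (p - 3)*(p - 1)*(p + 3)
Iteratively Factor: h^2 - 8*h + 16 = (h - 4)*(h - 4)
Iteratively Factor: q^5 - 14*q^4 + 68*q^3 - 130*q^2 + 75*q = (q - 3)*(q^4 - 11*q^3 + 35*q^2 - 25*q) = q*(q - 3)*(q^3 - 11*q^2 + 35*q - 25) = q*(q - 3)*(q - 1)*(q^2 - 10*q + 25) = q*(q - 5)*(q - 3)*(q - 1)*(q - 5)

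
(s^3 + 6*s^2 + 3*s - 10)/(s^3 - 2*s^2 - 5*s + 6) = (s + 5)/(s - 3)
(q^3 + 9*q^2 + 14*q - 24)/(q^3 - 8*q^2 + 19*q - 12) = (q^2 + 10*q + 24)/(q^2 - 7*q + 12)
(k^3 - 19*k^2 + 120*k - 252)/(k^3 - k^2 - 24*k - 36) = (k^2 - 13*k + 42)/(k^2 + 5*k + 6)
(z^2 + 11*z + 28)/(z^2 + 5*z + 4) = (z + 7)/(z + 1)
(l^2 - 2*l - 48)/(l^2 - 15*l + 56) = (l + 6)/(l - 7)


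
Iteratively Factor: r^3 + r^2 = (r + 1)*(r^2) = r*(r + 1)*(r)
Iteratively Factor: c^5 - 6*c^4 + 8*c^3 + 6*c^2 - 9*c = (c - 3)*(c^4 - 3*c^3 - c^2 + 3*c) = (c - 3)*(c - 1)*(c^3 - 2*c^2 - 3*c) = (c - 3)^2*(c - 1)*(c^2 + c) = c*(c - 3)^2*(c - 1)*(c + 1)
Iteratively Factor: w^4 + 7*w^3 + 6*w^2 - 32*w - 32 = (w + 1)*(w^3 + 6*w^2 - 32) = (w - 2)*(w + 1)*(w^2 + 8*w + 16) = (w - 2)*(w + 1)*(w + 4)*(w + 4)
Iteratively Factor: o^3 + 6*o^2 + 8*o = (o + 2)*(o^2 + 4*o) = o*(o + 2)*(o + 4)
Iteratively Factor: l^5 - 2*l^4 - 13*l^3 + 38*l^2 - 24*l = (l + 4)*(l^4 - 6*l^3 + 11*l^2 - 6*l) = l*(l + 4)*(l^3 - 6*l^2 + 11*l - 6) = l*(l - 2)*(l + 4)*(l^2 - 4*l + 3) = l*(l - 3)*(l - 2)*(l + 4)*(l - 1)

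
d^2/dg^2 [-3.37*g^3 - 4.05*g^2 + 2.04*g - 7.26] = -20.22*g - 8.1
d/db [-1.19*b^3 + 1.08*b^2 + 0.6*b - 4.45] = -3.57*b^2 + 2.16*b + 0.6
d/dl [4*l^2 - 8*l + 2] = 8*l - 8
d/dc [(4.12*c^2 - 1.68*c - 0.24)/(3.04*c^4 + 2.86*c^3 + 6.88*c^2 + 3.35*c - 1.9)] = (-25.0496*c^5 + 3.5384*c^4 + 12.528*c^3 + 27.4196*c^2 - 12.3536*c + 3.996)/(9.2416*c^8 + 17.3888*c^7 + 50.01*c^6 + 59.7216*c^5 + 54.9444*c^4 + 35.228*c^3 - 14.9215*c^2 - 12.73*c + 3.61)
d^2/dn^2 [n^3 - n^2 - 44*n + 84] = 6*n - 2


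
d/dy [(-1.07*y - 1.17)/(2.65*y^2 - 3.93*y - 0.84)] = (2.8355*y^2 + 6.201*y - 3.6993)/(7.0225*y^4 - 20.829*y^3 + 10.9929*y^2 + 6.6024*y + 0.7056)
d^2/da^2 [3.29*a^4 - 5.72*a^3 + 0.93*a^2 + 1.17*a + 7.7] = 39.48*a^2 - 34.32*a + 1.86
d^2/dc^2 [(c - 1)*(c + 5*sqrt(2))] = 2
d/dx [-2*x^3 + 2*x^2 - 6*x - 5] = -6*x^2 + 4*x - 6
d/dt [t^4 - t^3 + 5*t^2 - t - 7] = 4*t^3 - 3*t^2 + 10*t - 1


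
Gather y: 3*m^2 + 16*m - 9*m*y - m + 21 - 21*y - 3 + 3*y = 3*m^2 + 15*m + y*(-9*m - 18) + 18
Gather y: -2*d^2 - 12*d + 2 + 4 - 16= -2*d^2 - 12*d - 10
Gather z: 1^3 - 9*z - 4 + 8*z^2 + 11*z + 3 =8*z^2 + 2*z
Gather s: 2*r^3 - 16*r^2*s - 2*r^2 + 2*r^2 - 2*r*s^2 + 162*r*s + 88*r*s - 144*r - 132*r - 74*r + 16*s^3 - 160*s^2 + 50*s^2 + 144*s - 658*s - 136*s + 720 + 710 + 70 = 2*r^3 - 350*r + 16*s^3 + s^2*(-2*r - 110) + s*(-16*r^2 + 250*r - 650) + 1500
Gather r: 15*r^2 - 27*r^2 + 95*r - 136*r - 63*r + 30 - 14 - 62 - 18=-12*r^2 - 104*r - 64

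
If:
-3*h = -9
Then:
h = 3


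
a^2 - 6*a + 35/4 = (a - 7/2)*(a - 5/2)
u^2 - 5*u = u*(u - 5)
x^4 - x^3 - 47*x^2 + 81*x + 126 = (x - 6)*(x - 3)*(x + 1)*(x + 7)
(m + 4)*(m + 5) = m^2 + 9*m + 20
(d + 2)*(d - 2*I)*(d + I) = d^3 + 2*d^2 - I*d^2 + 2*d - 2*I*d + 4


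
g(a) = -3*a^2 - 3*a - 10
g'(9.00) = -57.00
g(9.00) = -280.00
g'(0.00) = -3.00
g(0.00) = -10.00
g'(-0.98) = 2.88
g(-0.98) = -9.94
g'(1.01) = -9.06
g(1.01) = -16.09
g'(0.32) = -4.92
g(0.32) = -11.27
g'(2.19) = -16.14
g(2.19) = -30.96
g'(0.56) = -6.36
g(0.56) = -12.62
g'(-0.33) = -1.02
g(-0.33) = -9.34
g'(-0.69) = 1.14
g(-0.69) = -9.36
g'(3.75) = -25.50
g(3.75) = -63.44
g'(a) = -6*a - 3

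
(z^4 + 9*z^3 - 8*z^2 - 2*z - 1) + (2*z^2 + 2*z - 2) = z^4 + 9*z^3 - 6*z^2 - 3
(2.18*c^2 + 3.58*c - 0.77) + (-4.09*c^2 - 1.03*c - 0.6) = -1.91*c^2 + 2.55*c - 1.37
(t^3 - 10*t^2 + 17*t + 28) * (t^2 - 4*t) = t^5 - 14*t^4 + 57*t^3 - 40*t^2 - 112*t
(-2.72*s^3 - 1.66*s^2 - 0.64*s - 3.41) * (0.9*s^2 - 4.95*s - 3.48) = -2.448*s^5 + 11.97*s^4 + 17.1066*s^3 + 5.8758*s^2 + 19.1067*s + 11.8668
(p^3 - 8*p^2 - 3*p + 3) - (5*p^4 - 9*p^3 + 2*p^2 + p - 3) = -5*p^4 + 10*p^3 - 10*p^2 - 4*p + 6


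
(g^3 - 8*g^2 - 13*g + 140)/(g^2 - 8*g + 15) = (g^2 - 3*g - 28)/(g - 3)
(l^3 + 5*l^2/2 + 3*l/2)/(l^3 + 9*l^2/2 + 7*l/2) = (2*l + 3)/(2*l + 7)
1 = 1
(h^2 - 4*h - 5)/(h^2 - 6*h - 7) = (h - 5)/(h - 7)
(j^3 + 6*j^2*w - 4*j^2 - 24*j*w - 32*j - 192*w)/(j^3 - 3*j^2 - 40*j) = (j^2 + 6*j*w + 4*j + 24*w)/(j*(j + 5))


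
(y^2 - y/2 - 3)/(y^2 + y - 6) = (y + 3/2)/(y + 3)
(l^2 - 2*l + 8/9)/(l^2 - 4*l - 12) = (-l^2 + 2*l - 8/9)/(-l^2 + 4*l + 12)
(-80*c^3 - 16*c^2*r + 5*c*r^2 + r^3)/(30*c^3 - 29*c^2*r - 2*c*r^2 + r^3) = (-16*c^2 + r^2)/(6*c^2 - 7*c*r + r^2)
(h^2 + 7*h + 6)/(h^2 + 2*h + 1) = (h + 6)/(h + 1)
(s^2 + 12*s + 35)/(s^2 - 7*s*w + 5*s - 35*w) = (s + 7)/(s - 7*w)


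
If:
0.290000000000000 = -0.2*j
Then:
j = -1.45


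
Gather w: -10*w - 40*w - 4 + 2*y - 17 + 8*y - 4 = -50*w + 10*y - 25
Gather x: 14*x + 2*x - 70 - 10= 16*x - 80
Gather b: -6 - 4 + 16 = 6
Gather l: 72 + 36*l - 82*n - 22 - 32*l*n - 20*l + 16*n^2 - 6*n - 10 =l*(16 - 32*n) + 16*n^2 - 88*n + 40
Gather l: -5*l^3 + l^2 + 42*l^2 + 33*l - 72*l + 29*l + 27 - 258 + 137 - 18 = -5*l^3 + 43*l^2 - 10*l - 112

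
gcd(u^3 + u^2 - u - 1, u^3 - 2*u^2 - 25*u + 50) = 1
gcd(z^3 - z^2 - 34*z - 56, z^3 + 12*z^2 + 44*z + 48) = z^2 + 6*z + 8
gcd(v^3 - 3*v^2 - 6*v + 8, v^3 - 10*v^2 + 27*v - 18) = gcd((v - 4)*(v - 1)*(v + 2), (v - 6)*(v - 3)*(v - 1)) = v - 1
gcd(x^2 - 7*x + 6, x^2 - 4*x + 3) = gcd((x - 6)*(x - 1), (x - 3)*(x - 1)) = x - 1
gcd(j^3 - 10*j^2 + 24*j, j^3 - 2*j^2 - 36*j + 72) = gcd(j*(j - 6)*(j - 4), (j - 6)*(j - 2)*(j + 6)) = j - 6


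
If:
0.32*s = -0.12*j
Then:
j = -2.66666666666667*s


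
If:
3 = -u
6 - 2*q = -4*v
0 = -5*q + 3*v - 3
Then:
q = -15/7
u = -3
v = -18/7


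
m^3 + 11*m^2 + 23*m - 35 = (m - 1)*(m + 5)*(m + 7)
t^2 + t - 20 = (t - 4)*(t + 5)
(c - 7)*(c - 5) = c^2 - 12*c + 35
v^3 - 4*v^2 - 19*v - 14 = (v - 7)*(v + 1)*(v + 2)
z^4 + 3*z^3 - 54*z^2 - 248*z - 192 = (z - 8)*(z + 1)*(z + 4)*(z + 6)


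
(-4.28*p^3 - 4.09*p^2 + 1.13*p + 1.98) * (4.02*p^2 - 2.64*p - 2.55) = -17.2056*p^5 - 5.1426*p^4 + 26.2542*p^3 + 15.4059*p^2 - 8.1087*p - 5.049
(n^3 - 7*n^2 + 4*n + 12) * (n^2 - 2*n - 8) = n^5 - 9*n^4 + 10*n^3 + 60*n^2 - 56*n - 96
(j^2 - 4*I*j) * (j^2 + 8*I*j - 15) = j^4 + 4*I*j^3 + 17*j^2 + 60*I*j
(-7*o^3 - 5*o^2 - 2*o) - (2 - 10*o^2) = -7*o^3 + 5*o^2 - 2*o - 2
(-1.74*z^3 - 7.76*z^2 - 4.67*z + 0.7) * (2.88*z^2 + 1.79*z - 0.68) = -5.0112*z^5 - 25.4634*z^4 - 26.1568*z^3 - 1.0665*z^2 + 4.4286*z - 0.476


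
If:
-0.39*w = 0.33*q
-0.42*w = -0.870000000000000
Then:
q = -2.45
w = 2.07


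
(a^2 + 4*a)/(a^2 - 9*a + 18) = a*(a + 4)/(a^2 - 9*a + 18)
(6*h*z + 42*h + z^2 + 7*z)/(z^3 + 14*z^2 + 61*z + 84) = (6*h + z)/(z^2 + 7*z + 12)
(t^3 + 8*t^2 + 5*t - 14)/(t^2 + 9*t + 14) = t - 1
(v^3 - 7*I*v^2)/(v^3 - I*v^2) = (v - 7*I)/(v - I)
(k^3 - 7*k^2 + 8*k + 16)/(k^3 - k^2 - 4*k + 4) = (k^3 - 7*k^2 + 8*k + 16)/(k^3 - k^2 - 4*k + 4)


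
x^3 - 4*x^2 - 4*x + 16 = (x - 4)*(x - 2)*(x + 2)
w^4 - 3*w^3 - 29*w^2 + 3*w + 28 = (w - 7)*(w - 1)*(w + 1)*(w + 4)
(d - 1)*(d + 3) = d^2 + 2*d - 3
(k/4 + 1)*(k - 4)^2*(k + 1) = k^4/4 - 3*k^3/4 - 5*k^2 + 12*k + 16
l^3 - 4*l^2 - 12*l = l*(l - 6)*(l + 2)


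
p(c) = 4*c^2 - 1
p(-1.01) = 3.08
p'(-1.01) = -8.08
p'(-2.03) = -16.24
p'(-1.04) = -8.32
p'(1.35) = 10.80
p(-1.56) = 8.73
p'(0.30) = 2.40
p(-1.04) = 3.33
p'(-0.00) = 0.00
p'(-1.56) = -12.48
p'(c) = 8*c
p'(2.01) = 16.08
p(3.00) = 35.00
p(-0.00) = -1.00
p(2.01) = 15.16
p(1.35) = 6.29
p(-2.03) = 15.48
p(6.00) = 143.00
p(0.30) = -0.64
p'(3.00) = 24.00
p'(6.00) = 48.00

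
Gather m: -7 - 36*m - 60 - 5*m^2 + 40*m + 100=-5*m^2 + 4*m + 33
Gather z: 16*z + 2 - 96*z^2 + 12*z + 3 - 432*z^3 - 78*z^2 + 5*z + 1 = -432*z^3 - 174*z^2 + 33*z + 6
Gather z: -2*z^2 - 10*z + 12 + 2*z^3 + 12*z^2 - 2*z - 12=2*z^3 + 10*z^2 - 12*z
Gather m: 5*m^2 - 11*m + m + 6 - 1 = 5*m^2 - 10*m + 5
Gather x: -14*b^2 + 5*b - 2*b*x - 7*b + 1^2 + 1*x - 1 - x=-14*b^2 - 2*b*x - 2*b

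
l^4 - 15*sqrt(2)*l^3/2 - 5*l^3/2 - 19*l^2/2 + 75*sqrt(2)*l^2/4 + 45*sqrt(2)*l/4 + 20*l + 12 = (l - 3)*(l - 8*sqrt(2))*(sqrt(2)*l/2 + 1/2)*(sqrt(2)*l + sqrt(2)/2)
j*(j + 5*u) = j^2 + 5*j*u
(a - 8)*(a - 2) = a^2 - 10*a + 16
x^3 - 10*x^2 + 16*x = x*(x - 8)*(x - 2)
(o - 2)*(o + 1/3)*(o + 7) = o^3 + 16*o^2/3 - 37*o/3 - 14/3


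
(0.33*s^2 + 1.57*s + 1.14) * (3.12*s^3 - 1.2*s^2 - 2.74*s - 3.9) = 1.0296*s^5 + 4.5024*s^4 + 0.7686*s^3 - 6.9568*s^2 - 9.2466*s - 4.446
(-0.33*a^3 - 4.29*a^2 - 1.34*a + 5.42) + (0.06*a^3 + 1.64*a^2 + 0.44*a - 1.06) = -0.27*a^3 - 2.65*a^2 - 0.9*a + 4.36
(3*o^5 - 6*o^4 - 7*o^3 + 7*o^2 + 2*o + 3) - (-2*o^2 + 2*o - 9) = 3*o^5 - 6*o^4 - 7*o^3 + 9*o^2 + 12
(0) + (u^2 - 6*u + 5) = u^2 - 6*u + 5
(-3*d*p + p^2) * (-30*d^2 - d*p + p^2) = 90*d^3*p - 27*d^2*p^2 - 4*d*p^3 + p^4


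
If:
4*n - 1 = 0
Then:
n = 1/4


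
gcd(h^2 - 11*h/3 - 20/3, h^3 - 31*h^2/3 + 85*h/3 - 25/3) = h - 5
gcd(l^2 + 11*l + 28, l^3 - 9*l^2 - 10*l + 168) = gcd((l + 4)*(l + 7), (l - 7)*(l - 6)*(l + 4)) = l + 4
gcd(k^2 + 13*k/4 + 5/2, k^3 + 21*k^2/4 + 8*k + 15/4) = k + 5/4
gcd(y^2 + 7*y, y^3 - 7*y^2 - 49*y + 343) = y + 7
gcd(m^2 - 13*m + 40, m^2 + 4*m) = 1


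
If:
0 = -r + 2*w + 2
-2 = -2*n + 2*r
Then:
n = 2*w + 3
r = 2*w + 2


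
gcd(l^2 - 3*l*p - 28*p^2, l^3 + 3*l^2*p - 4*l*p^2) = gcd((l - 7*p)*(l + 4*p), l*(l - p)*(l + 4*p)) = l + 4*p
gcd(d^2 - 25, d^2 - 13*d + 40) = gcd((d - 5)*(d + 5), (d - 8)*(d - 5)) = d - 5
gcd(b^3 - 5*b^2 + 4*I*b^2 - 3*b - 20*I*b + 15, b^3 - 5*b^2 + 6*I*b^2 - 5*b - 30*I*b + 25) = b^2 + b*(-5 + I) - 5*I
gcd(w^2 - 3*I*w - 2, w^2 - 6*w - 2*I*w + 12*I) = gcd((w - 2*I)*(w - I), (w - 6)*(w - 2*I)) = w - 2*I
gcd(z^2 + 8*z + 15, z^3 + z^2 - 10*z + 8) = 1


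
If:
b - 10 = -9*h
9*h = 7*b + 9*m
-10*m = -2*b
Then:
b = 50/49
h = 440/441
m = 10/49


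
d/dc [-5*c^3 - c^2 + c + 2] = -15*c^2 - 2*c + 1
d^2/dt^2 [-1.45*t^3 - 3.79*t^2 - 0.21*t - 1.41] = -8.7*t - 7.58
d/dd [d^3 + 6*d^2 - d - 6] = 3*d^2 + 12*d - 1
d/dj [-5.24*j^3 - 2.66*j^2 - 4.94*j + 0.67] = -15.72*j^2 - 5.32*j - 4.94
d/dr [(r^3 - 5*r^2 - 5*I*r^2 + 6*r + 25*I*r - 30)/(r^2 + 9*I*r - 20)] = (r^4 + 18*I*r^3 + r^2*(-21 - 70*I) + r*(260 + 200*I) - 120 - 230*I)/(r^4 + 18*I*r^3 - 121*r^2 - 360*I*r + 400)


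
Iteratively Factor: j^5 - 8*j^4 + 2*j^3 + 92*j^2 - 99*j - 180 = (j + 1)*(j^4 - 9*j^3 + 11*j^2 + 81*j - 180) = (j + 1)*(j + 3)*(j^3 - 12*j^2 + 47*j - 60) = (j - 3)*(j + 1)*(j + 3)*(j^2 - 9*j + 20) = (j - 4)*(j - 3)*(j + 1)*(j + 3)*(j - 5)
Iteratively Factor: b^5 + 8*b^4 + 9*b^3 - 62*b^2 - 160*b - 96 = (b + 4)*(b^4 + 4*b^3 - 7*b^2 - 34*b - 24) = (b + 4)^2*(b^3 - 7*b - 6) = (b + 2)*(b + 4)^2*(b^2 - 2*b - 3) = (b - 3)*(b + 2)*(b + 4)^2*(b + 1)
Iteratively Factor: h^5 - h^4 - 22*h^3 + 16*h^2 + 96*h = (h - 3)*(h^4 + 2*h^3 - 16*h^2 - 32*h) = (h - 3)*(h + 4)*(h^3 - 2*h^2 - 8*h) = h*(h - 3)*(h + 4)*(h^2 - 2*h - 8) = h*(h - 4)*(h - 3)*(h + 4)*(h + 2)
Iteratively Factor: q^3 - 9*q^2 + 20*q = (q - 5)*(q^2 - 4*q) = q*(q - 5)*(q - 4)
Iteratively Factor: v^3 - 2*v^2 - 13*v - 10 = (v - 5)*(v^2 + 3*v + 2) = (v - 5)*(v + 2)*(v + 1)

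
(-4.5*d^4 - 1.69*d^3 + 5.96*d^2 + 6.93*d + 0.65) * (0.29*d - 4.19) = -1.305*d^5 + 18.3649*d^4 + 8.8095*d^3 - 22.9627*d^2 - 28.8482*d - 2.7235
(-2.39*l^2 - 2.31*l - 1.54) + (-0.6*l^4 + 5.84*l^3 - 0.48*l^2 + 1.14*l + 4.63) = -0.6*l^4 + 5.84*l^3 - 2.87*l^2 - 1.17*l + 3.09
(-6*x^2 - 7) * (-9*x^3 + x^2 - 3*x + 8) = 54*x^5 - 6*x^4 + 81*x^3 - 55*x^2 + 21*x - 56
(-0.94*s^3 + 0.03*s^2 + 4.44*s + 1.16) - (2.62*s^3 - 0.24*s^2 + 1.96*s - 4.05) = -3.56*s^3 + 0.27*s^2 + 2.48*s + 5.21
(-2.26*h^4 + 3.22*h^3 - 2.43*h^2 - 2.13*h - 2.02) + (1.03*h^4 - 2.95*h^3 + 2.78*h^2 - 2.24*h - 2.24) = -1.23*h^4 + 0.27*h^3 + 0.35*h^2 - 4.37*h - 4.26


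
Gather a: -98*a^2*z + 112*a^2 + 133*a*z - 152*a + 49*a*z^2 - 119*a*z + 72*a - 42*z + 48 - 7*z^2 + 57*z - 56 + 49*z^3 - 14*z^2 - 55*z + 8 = a^2*(112 - 98*z) + a*(49*z^2 + 14*z - 80) + 49*z^3 - 21*z^2 - 40*z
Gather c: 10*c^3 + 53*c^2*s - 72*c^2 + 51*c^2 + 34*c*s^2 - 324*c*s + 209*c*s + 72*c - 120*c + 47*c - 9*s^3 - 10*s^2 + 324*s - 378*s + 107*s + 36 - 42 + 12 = 10*c^3 + c^2*(53*s - 21) + c*(34*s^2 - 115*s - 1) - 9*s^3 - 10*s^2 + 53*s + 6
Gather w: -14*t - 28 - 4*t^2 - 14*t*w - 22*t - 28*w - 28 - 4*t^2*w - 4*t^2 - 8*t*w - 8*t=-8*t^2 - 44*t + w*(-4*t^2 - 22*t - 28) - 56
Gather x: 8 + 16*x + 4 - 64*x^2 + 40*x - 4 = -64*x^2 + 56*x + 8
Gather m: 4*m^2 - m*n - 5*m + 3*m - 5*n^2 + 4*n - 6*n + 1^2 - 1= 4*m^2 + m*(-n - 2) - 5*n^2 - 2*n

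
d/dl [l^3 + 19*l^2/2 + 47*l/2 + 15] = 3*l^2 + 19*l + 47/2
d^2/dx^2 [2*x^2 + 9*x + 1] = 4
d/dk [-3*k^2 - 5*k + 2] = -6*k - 5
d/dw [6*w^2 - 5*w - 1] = 12*w - 5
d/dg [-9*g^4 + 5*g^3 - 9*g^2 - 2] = 3*g*(-12*g^2 + 5*g - 6)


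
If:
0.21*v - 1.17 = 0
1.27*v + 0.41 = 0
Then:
No Solution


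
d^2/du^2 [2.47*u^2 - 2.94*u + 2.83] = 4.94000000000000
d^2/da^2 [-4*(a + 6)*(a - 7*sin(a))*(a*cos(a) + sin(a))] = 4*a^3*cos(a) + 28*a^2*sin(a) - 56*a^2*sin(2*a) + 24*a^2*cos(a) + 120*a*sin(a) - 336*a*sin(2*a) - 40*a*cos(a) + 168*a*cos(2*a) - 8*sin(a) + 84*sin(2*a) - 96*cos(a) + 672*cos(2*a)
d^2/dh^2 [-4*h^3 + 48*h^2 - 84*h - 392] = 96 - 24*h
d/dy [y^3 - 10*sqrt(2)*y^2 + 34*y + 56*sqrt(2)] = 3*y^2 - 20*sqrt(2)*y + 34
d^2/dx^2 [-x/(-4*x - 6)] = -6/(2*x + 3)^3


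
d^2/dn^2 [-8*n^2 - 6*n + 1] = -16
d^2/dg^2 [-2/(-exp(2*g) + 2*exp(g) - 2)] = 4*((1 - 2*exp(g))*(exp(2*g) - 2*exp(g) + 2) + 4*(1 - exp(g))^2*exp(g))*exp(g)/(exp(2*g) - 2*exp(g) + 2)^3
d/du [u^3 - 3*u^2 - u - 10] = 3*u^2 - 6*u - 1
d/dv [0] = 0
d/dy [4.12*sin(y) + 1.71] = 4.12*cos(y)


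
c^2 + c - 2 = (c - 1)*(c + 2)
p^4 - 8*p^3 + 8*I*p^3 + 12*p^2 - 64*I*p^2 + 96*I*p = p*(p - 6)*(p - 2)*(p + 8*I)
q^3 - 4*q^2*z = q^2*(q - 4*z)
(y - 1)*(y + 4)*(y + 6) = y^3 + 9*y^2 + 14*y - 24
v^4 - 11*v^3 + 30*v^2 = v^2*(v - 6)*(v - 5)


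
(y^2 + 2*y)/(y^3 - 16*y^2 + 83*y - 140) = y*(y + 2)/(y^3 - 16*y^2 + 83*y - 140)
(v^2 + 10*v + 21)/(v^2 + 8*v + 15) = (v + 7)/(v + 5)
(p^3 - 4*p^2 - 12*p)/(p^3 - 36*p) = (p + 2)/(p + 6)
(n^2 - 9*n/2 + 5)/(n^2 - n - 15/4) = 2*(n - 2)/(2*n + 3)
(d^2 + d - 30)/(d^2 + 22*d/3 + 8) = 3*(d - 5)/(3*d + 4)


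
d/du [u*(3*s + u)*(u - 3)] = 6*s*u - 9*s + 3*u^2 - 6*u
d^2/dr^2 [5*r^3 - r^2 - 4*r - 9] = 30*r - 2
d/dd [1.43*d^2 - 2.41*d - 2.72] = 2.86*d - 2.41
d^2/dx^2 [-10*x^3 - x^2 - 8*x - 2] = -60*x - 2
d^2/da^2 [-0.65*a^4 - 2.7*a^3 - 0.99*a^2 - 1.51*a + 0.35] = -7.8*a^2 - 16.2*a - 1.98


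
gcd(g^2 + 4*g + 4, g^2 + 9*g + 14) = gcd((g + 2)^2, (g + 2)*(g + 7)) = g + 2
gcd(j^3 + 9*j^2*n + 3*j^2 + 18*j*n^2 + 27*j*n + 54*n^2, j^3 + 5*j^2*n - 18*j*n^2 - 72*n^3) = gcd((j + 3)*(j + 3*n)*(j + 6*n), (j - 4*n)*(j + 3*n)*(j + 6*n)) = j^2 + 9*j*n + 18*n^2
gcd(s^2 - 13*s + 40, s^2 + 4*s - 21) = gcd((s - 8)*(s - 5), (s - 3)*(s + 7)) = 1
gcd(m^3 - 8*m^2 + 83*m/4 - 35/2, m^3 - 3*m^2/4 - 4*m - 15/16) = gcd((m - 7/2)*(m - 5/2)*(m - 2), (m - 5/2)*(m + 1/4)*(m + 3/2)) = m - 5/2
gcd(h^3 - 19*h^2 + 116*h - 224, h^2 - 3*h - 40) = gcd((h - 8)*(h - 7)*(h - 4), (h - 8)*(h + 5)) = h - 8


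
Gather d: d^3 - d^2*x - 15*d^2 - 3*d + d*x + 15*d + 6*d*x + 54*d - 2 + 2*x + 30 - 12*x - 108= d^3 + d^2*(-x - 15) + d*(7*x + 66) - 10*x - 80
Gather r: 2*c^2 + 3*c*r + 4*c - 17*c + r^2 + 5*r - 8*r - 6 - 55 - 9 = 2*c^2 - 13*c + r^2 + r*(3*c - 3) - 70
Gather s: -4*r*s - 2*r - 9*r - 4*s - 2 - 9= -11*r + s*(-4*r - 4) - 11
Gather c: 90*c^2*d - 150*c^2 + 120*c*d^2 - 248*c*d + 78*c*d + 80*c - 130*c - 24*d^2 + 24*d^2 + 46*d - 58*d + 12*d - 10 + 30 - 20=c^2*(90*d - 150) + c*(120*d^2 - 170*d - 50)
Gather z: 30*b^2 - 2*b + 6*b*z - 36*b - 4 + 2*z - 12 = 30*b^2 - 38*b + z*(6*b + 2) - 16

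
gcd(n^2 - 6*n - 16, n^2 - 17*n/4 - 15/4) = 1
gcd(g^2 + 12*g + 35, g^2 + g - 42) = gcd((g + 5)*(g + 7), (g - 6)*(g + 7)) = g + 7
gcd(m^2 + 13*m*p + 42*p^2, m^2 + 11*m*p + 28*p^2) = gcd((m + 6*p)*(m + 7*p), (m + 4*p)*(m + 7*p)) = m + 7*p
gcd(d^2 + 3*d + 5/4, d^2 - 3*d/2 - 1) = d + 1/2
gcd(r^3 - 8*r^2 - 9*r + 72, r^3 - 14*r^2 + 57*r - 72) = r^2 - 11*r + 24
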